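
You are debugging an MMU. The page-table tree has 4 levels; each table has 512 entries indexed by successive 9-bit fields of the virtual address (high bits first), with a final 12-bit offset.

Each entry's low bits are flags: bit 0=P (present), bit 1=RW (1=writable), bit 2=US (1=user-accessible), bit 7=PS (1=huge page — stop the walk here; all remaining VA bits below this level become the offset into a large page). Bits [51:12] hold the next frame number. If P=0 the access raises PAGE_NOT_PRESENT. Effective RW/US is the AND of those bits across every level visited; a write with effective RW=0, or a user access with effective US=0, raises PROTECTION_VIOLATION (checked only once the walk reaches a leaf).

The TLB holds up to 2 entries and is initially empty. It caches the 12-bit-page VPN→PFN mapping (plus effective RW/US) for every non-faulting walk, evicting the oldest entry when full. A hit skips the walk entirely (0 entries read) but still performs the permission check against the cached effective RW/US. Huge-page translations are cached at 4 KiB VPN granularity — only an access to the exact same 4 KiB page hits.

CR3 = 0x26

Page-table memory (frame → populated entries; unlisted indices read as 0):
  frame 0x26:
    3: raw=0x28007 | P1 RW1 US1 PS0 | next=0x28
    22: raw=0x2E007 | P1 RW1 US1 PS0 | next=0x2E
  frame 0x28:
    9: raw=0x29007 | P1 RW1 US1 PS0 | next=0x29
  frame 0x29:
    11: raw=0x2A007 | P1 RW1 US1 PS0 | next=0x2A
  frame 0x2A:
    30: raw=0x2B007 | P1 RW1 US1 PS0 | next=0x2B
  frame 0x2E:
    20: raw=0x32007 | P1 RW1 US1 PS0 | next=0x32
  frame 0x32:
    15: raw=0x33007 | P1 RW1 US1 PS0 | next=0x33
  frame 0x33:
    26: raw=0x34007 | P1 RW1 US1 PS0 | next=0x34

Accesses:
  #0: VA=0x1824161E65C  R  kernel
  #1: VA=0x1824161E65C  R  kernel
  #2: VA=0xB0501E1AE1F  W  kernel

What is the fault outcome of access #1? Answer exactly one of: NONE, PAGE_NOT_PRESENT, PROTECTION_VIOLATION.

Walk each access:
#0 VA=0x1824161E65C (r,kernel):
  lvl0: tbl 0x26, slot 3 ⇒ 0x28007 (P1/RW1/US1/PS0)
  lvl1: tbl 0x28, slot 9 ⇒ 0x29007 (P1/RW1/US1/PS0)
  lvl2: tbl 0x29, slot 11 ⇒ 0x2A007 (P1/RW1/US1/PS0)
  lvl3: tbl 0x2A, slot 30 ⇒ 0x2B007 (P1/RW1/US1/PS0)
  ⇒ phys 0x2B65C  [4 reads]
#1 VA=0x1824161E65C (r,kernel):
  TLB hit vpn=0x1824161E → PA=0x2B65C
#2 VA=0xB0501E1AE1F (w,kernel):
  lvl0: tbl 0x26, slot 22 ⇒ 0x2E007 (P1/RW1/US1/PS0)
  lvl1: tbl 0x2E, slot 20 ⇒ 0x32007 (P1/RW1/US1/PS0)
  lvl2: tbl 0x32, slot 15 ⇒ 0x33007 (P1/RW1/US1/PS0)
  lvl3: tbl 0x33, slot 26 ⇒ 0x34007 (P1/RW1/US1/PS0)
  ⇒ phys 0x34E1F  [4 reads]

Access #1 fault: NONE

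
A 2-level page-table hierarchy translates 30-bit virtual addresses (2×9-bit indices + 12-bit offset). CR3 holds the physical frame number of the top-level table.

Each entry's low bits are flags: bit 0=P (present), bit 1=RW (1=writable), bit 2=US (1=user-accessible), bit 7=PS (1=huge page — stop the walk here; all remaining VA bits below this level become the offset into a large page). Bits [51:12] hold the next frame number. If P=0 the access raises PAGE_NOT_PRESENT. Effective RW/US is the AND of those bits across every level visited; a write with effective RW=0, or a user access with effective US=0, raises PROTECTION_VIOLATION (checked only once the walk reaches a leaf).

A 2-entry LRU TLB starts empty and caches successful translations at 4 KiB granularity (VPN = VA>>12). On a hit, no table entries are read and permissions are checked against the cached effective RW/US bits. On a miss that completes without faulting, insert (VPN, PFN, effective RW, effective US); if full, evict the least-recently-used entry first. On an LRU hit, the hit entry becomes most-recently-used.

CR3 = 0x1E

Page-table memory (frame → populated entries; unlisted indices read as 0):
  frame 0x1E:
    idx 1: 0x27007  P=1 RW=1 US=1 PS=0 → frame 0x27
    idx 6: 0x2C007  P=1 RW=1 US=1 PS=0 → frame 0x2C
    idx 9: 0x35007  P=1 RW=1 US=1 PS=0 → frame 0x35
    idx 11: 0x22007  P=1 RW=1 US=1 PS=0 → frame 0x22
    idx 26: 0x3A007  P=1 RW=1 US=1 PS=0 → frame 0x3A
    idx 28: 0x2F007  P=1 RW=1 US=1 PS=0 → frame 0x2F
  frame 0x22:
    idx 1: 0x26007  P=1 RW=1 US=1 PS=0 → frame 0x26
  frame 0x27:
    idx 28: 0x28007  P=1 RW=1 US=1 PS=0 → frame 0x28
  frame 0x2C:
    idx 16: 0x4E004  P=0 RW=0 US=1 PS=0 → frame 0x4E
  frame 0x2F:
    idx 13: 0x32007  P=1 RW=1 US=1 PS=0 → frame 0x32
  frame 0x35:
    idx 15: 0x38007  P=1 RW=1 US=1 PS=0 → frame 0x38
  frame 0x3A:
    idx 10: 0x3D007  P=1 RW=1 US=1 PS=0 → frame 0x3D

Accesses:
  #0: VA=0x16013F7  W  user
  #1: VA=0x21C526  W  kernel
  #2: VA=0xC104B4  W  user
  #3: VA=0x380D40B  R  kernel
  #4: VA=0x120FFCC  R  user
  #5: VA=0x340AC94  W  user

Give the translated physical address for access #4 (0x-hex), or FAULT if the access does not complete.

Trace:
#0 VA=0x16013F7 (w,user):
  L0: frame=0x1E idx=11 entry=0x22007 [P=1 RW=1 US=1 PS=0]
  L1: frame=0x22 idx=1 entry=0x26007 [P=1 RW=1 US=1 PS=0]
  → PA=0x263F7  (2 entries read)
#1 VA=0x21C526 (w,kernel):
  L0: frame=0x1E idx=1 entry=0x27007 [P=1 RW=1 US=1 PS=0]
  L1: frame=0x27 idx=28 entry=0x28007 [P=1 RW=1 US=1 PS=0]
  → PA=0x28526  (2 entries read)
#2 VA=0xC104B4 (w,user):
  L0: frame=0x1E idx=6 entry=0x2C007 [P=1 RW=1 US=1 PS=0]
  L1: frame=0x2C idx=16 entry=0x4E004 [P=0 RW=0 US=1 PS=0]
  ✗ PAGE_NOT_PRESENT  [2 reads]
#3 VA=0x380D40B (r,kernel):
  L0: frame=0x1E idx=28 entry=0x2F007 [P=1 RW=1 US=1 PS=0]
  L1: frame=0x2F idx=13 entry=0x32007 [P=1 RW=1 US=1 PS=0]
  → PA=0x3240B  (2 entries read)
#4 VA=0x120FFCC (r,user):
  L0: frame=0x1E idx=9 entry=0x35007 [P=1 RW=1 US=1 PS=0]
  L1: frame=0x35 idx=15 entry=0x38007 [P=1 RW=1 US=1 PS=0]
  → PA=0x38FCC  (2 entries read)
#5 VA=0x340AC94 (w,user):
  L0: frame=0x1E idx=26 entry=0x3A007 [P=1 RW=1 US=1 PS=0]
  L1: frame=0x3A idx=10 entry=0x3D007 [P=1 RW=1 US=1 PS=0]
  → PA=0x3DC94  (2 entries read)

Access #4 PA: 0x38FCC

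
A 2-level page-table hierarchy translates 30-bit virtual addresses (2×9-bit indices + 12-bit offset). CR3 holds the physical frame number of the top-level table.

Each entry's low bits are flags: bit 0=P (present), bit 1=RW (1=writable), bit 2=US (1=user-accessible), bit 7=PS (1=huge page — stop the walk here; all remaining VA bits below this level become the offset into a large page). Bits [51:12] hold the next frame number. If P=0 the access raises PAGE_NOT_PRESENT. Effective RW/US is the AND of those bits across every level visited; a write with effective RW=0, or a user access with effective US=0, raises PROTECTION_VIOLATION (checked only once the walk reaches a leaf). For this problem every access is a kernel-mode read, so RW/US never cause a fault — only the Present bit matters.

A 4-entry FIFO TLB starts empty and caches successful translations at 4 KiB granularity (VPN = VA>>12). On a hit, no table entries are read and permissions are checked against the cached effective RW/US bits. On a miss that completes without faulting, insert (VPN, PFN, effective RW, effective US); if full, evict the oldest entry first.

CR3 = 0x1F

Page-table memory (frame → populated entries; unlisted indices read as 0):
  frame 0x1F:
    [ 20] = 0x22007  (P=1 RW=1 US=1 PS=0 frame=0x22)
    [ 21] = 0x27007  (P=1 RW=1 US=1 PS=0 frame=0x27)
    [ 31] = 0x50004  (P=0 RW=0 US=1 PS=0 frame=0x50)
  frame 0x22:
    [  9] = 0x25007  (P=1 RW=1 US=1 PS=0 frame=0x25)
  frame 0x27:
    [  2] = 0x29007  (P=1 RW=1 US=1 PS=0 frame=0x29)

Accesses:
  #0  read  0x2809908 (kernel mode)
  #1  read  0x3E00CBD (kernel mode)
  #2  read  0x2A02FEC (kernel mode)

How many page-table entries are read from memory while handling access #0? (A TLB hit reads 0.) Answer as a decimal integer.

Walk each access:
#0 VA=0x2809908 (r,kernel):
  L0 @0x1F[20] → 0x22007  P=1,RW=1,US=1,PS=0
  L1 @0x22[9] → 0x25007  P=1,RW=1,US=1,PS=0
  ⇒ phys 0x25908  [2 reads]
#1 VA=0x3E00CBD (r,kernel):
  L0 @0x1F[31] → 0x50004  P=0,RW=0,US=1,PS=0
  ✗ PAGE_NOT_PRESENT  [1 reads]
#2 VA=0x2A02FEC (r,kernel):
  L0 @0x1F[21] → 0x27007  P=1,RW=1,US=1,PS=0
  L1 @0x27[2] → 0x29007  P=1,RW=1,US=1,PS=0
  ⇒ phys 0x29FEC  [2 reads]

Entries read for #0: 2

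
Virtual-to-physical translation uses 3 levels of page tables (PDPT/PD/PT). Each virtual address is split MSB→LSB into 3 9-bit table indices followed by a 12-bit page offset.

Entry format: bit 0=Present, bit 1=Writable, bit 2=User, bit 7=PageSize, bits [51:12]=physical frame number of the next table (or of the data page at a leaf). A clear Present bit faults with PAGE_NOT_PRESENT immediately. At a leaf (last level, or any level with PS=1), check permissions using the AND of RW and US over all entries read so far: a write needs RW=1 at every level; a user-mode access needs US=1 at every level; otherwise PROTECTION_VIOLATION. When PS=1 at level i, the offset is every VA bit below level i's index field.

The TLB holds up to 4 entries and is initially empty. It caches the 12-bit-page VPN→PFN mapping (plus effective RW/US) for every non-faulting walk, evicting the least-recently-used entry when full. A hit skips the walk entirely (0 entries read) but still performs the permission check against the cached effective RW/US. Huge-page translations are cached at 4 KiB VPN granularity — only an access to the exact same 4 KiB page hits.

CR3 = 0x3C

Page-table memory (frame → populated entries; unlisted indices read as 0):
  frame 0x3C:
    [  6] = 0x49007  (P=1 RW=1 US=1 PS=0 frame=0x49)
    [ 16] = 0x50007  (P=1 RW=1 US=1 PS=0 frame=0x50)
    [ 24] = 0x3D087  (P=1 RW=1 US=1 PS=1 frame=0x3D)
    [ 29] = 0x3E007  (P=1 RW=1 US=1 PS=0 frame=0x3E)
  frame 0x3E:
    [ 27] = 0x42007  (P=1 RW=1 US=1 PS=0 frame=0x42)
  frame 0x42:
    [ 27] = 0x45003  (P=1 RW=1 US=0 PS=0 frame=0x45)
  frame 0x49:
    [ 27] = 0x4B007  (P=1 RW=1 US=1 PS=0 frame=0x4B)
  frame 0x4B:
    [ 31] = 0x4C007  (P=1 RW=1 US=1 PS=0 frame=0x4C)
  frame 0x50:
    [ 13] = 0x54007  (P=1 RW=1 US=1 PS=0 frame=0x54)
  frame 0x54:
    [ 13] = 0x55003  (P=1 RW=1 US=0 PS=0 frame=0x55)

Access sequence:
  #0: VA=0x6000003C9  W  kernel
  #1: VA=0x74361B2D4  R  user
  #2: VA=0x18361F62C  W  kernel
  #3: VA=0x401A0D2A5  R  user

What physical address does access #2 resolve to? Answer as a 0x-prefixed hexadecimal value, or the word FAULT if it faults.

Walk each access:
#0 VA=0x6000003C9 (w,kernel):
  lvl0: tbl 0x3C, slot 24 ⇒ 0x3D087 (P1/RW1/US1/PS1)
  → PA=0x3D3C9 (huge @L0)  (1 entries read)
#1 VA=0x74361B2D4 (r,user):
  lvl0: tbl 0x3C, slot 29 ⇒ 0x3E007 (P1/RW1/US1/PS0)
  lvl1: tbl 0x3E, slot 27 ⇒ 0x42007 (P1/RW1/US1/PS0)
  lvl2: tbl 0x42, slot 27 ⇒ 0x45003 (P1/RW1/US0/PS0)
  ✗ PROTECTION_VIOLATION  [3 reads]
#2 VA=0x18361F62C (w,kernel):
  lvl0: tbl 0x3C, slot 6 ⇒ 0x49007 (P1/RW1/US1/PS0)
  lvl1: tbl 0x49, slot 27 ⇒ 0x4B007 (P1/RW1/US1/PS0)
  lvl2: tbl 0x4B, slot 31 ⇒ 0x4C007 (P1/RW1/US1/PS0)
  → PA=0x4C62C  (3 entries read)
#3 VA=0x401A0D2A5 (r,user):
  lvl0: tbl 0x3C, slot 16 ⇒ 0x50007 (P1/RW1/US1/PS0)
  lvl1: tbl 0x50, slot 13 ⇒ 0x54007 (P1/RW1/US1/PS0)
  lvl2: tbl 0x54, slot 13 ⇒ 0x55003 (P1/RW1/US0/PS0)
  ✗ PROTECTION_VIOLATION  [3 reads]

Access #2 PA: 0x4C62C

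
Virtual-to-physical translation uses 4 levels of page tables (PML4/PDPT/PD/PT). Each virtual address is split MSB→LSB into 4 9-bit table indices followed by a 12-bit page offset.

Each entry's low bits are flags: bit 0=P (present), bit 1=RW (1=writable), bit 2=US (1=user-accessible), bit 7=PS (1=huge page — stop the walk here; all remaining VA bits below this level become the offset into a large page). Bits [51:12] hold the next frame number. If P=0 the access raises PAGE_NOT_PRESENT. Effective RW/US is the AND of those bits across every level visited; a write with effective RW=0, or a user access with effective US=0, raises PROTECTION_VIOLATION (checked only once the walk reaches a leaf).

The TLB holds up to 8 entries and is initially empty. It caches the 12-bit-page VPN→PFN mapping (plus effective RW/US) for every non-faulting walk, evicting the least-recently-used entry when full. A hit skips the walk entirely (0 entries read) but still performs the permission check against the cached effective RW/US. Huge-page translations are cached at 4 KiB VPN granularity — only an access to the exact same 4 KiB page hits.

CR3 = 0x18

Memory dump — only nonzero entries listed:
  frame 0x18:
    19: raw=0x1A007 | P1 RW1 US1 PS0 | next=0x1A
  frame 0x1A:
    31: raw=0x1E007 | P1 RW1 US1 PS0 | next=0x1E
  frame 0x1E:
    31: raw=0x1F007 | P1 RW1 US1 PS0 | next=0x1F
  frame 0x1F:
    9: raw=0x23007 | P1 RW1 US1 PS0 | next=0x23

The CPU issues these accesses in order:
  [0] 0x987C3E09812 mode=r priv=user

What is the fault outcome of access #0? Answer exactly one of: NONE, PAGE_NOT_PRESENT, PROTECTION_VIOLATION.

Walk each access:
#0 VA=0x987C3E09812 (r,user):
  [0] read 0x18 idx=19: raw=0x1A007 flags P=1 W=1 U=1 S=0
  [1] read 0x1A idx=31: raw=0x1E007 flags P=1 W=1 U=1 S=0
  [2] read 0x1E idx=31: raw=0x1F007 flags P=1 W=1 U=1 S=0
  [3] read 0x1F idx=9: raw=0x23007 flags P=1 W=1 U=1 S=0
  ⇒ phys 0x23812  [4 reads]

Access #0 fault: NONE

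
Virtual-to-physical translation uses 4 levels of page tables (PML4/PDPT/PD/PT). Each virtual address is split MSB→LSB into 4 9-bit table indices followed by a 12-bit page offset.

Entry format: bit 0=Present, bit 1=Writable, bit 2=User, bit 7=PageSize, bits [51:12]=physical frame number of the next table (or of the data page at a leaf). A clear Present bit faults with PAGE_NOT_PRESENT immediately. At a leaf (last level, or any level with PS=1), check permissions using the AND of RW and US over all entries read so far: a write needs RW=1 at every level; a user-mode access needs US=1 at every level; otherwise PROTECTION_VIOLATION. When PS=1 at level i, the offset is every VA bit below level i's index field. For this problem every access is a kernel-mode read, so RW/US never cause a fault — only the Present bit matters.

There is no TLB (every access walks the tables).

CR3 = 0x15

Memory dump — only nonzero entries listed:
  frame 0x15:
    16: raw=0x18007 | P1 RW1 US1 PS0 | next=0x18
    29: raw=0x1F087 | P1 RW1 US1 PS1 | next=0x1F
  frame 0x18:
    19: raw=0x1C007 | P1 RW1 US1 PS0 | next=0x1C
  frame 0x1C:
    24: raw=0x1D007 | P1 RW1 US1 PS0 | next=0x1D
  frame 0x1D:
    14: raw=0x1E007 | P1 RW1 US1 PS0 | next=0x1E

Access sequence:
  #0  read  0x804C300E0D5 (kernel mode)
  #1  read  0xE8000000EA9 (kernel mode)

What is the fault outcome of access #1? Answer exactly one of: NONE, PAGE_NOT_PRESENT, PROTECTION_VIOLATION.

Walk each access:
#0 VA=0x804C300E0D5 (r,kernel):
  lvl0: tbl 0x15, slot 16 ⇒ 0x18007 (P1/RW1/US1/PS0)
  lvl1: tbl 0x18, slot 19 ⇒ 0x1C007 (P1/RW1/US1/PS0)
  lvl2: tbl 0x1C, slot 24 ⇒ 0x1D007 (P1/RW1/US1/PS0)
  lvl3: tbl 0x1D, slot 14 ⇒ 0x1E007 (P1/RW1/US1/PS0)
  → PA=0x1E0D5  (4 entries read)
#1 VA=0xE8000000EA9 (r,kernel):
  lvl0: tbl 0x15, slot 29 ⇒ 0x1F087 (P1/RW1/US1/PS1)
  → PA=0x1FEA9 (huge @L0)  (1 entries read)

Access #1 fault: NONE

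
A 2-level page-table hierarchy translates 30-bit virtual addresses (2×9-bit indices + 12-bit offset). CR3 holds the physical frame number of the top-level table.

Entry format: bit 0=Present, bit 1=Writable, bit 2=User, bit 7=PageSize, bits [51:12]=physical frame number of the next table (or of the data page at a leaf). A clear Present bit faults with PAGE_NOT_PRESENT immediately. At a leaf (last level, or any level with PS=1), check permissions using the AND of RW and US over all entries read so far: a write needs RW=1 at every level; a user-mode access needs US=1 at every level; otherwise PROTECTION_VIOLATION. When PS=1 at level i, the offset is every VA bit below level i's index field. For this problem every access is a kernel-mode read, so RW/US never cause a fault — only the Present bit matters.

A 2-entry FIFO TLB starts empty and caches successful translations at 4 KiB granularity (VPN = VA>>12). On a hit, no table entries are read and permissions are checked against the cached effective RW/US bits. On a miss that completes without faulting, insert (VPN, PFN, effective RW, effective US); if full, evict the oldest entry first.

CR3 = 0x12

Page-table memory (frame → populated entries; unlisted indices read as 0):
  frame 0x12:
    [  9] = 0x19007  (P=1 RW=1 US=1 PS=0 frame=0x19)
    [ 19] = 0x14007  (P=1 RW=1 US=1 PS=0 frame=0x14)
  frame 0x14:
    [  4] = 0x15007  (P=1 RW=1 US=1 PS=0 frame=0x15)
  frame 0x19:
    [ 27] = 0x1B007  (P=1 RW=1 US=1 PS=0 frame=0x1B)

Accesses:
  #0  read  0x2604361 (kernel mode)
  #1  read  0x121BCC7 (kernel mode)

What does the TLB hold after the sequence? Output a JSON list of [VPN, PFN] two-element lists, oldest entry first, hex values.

Trace:
#0 VA=0x2604361 (r,kernel):
  L0: frame=0x12 idx=19 entry=0x14007 [P=1 RW=1 US=1 PS=0]
  L1: frame=0x14 idx=4 entry=0x15007 [P=1 RW=1 US=1 PS=0]
  ⇒ phys 0x15361  [2 reads]
#1 VA=0x121BCC7 (r,kernel):
  L0: frame=0x12 idx=9 entry=0x19007 [P=1 RW=1 US=1 PS=0]
  L1: frame=0x19 idx=27 entry=0x1B007 [P=1 RW=1 US=1 PS=0]
  ⇒ phys 0x1BCC7  [2 reads]

TLB: [["0x2604", "0x15"], ["0x121B", "0x1B"]]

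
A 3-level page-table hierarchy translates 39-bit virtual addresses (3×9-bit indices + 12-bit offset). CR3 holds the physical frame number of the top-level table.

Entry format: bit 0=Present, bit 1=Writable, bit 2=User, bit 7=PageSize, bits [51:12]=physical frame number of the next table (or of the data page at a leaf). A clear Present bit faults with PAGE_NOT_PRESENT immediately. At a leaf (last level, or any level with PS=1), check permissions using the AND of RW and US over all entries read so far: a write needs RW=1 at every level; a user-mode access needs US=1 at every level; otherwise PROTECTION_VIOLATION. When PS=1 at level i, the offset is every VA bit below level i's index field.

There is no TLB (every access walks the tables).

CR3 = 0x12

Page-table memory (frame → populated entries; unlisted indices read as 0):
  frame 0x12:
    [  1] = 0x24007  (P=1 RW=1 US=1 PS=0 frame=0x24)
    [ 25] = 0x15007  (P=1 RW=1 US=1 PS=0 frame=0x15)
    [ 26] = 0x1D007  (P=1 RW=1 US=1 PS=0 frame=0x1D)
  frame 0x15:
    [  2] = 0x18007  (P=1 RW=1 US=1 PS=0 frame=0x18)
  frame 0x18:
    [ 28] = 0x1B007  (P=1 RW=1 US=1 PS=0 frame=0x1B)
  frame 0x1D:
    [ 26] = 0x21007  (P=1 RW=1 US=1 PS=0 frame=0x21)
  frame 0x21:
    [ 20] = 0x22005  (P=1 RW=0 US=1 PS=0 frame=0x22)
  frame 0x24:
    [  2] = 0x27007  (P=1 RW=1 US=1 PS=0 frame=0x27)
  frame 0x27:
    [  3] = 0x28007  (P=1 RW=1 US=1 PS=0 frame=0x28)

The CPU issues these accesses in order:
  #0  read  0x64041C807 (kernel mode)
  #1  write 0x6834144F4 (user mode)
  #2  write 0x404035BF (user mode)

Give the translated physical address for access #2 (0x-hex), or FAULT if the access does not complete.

Per-access translation:
#0 VA=0x64041C807 (r,kernel):
  L0: frame=0x12 idx=25 entry=0x15007 [P=1 RW=1 US=1 PS=0]
  L1: frame=0x15 idx=2 entry=0x18007 [P=1 RW=1 US=1 PS=0]
  L2: frame=0x18 idx=28 entry=0x1B007 [P=1 RW=1 US=1 PS=0]
  ⇒ phys 0x1B807  [3 reads]
#1 VA=0x6834144F4 (w,user):
  L0: frame=0x12 idx=26 entry=0x1D007 [P=1 RW=1 US=1 PS=0]
  L1: frame=0x1D idx=26 entry=0x21007 [P=1 RW=1 US=1 PS=0]
  L2: frame=0x21 idx=20 entry=0x22005 [P=1 RW=0 US=1 PS=0]
  ⇒ fault: PROTECTION_VIOLATION  — 3 lookups
#2 VA=0x404035BF (w,user):
  L0: frame=0x12 idx=1 entry=0x24007 [P=1 RW=1 US=1 PS=0]
  L1: frame=0x24 idx=2 entry=0x27007 [P=1 RW=1 US=1 PS=0]
  L2: frame=0x27 idx=3 entry=0x28007 [P=1 RW=1 US=1 PS=0]
  ⇒ phys 0x285BF  [3 reads]

Access #2 PA: 0x285BF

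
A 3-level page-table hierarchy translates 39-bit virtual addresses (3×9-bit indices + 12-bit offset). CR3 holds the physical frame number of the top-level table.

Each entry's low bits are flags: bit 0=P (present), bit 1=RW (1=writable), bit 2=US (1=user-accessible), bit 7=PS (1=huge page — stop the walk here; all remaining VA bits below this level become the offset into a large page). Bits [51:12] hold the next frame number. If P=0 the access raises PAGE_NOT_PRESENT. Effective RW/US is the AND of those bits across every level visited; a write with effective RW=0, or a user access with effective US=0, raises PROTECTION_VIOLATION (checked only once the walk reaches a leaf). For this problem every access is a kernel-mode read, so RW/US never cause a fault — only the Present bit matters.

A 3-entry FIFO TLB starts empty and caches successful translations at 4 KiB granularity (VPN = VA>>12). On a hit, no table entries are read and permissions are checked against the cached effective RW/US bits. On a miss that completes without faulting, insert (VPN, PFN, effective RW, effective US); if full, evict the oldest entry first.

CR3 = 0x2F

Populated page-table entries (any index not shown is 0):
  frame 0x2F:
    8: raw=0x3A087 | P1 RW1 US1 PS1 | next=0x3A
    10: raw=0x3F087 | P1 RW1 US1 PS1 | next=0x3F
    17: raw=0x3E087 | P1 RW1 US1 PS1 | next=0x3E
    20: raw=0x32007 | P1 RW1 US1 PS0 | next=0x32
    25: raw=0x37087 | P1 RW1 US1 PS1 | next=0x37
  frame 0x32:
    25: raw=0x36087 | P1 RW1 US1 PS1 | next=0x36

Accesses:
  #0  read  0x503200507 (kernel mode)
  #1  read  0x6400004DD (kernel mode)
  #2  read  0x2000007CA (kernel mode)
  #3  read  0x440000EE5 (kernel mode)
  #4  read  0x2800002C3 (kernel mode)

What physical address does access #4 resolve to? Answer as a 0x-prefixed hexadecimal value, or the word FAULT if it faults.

Trace:
#0 VA=0x503200507 (r,kernel):
  L0 @0x2F[20] → 0x32007  P=1,RW=1,US=1,PS=0
  L1 @0x32[25] → 0x36087  P=1,RW=1,US=1,PS=1
  ⇒ phys 0x36507 (huge @L1)  [2 reads]
#1 VA=0x6400004DD (r,kernel):
  L0 @0x2F[25] → 0x37087  P=1,RW=1,US=1,PS=1
  ⇒ phys 0x374DD (huge @L0)  [1 reads]
#2 VA=0x2000007CA (r,kernel):
  L0 @0x2F[8] → 0x3A087  P=1,RW=1,US=1,PS=1
  ⇒ phys 0x3A7CA (huge @L0)  [1 reads]
#3 VA=0x440000EE5 (r,kernel):
  L0 @0x2F[17] → 0x3E087  P=1,RW=1,US=1,PS=1
  ⇒ phys 0x3EEE5 (huge @L0)  [1 reads]
#4 VA=0x2800002C3 (r,kernel):
  L0 @0x2F[10] → 0x3F087  P=1,RW=1,US=1,PS=1
  ⇒ phys 0x3F2C3 (huge @L0)  [1 reads]

Access #4 PA: 0x3F2C3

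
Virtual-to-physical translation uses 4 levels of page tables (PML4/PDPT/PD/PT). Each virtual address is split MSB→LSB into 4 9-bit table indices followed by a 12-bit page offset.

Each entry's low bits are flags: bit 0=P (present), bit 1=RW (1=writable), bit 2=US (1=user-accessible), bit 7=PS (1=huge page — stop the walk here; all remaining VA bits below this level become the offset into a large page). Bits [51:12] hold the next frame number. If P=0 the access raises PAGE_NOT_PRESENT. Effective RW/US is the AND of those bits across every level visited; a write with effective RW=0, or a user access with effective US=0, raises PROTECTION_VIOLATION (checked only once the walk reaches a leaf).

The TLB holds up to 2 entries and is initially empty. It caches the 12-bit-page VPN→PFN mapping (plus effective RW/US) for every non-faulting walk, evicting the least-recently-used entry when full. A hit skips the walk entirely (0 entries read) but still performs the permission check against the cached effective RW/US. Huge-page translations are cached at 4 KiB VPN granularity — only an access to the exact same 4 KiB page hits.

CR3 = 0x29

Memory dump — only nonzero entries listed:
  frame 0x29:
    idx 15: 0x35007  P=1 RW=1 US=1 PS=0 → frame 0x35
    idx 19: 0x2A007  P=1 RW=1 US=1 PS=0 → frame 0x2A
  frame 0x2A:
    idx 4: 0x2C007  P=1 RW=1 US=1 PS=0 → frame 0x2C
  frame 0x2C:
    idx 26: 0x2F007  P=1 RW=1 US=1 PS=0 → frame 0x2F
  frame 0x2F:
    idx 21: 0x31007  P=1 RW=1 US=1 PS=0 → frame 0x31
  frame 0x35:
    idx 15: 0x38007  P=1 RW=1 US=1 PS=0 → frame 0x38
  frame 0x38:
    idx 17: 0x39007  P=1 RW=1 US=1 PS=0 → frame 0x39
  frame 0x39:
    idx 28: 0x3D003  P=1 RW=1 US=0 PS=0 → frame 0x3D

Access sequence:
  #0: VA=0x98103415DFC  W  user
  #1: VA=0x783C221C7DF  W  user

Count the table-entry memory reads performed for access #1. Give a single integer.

Walk each access:
#0 VA=0x98103415DFC (w,user):
  lvl0: tbl 0x29, slot 19 ⇒ 0x2A007 (P1/RW1/US1/PS0)
  lvl1: tbl 0x2A, slot 4 ⇒ 0x2C007 (P1/RW1/US1/PS0)
  lvl2: tbl 0x2C, slot 26 ⇒ 0x2F007 (P1/RW1/US1/PS0)
  lvl3: tbl 0x2F, slot 21 ⇒ 0x31007 (P1/RW1/US1/PS0)
  ✓ 0x31DFC  — 4 lookups
#1 VA=0x783C221C7DF (w,user):
  lvl0: tbl 0x29, slot 15 ⇒ 0x35007 (P1/RW1/US1/PS0)
  lvl1: tbl 0x35, slot 15 ⇒ 0x38007 (P1/RW1/US1/PS0)
  lvl2: tbl 0x38, slot 17 ⇒ 0x39007 (P1/RW1/US1/PS0)
  lvl3: tbl 0x39, slot 28 ⇒ 0x3D003 (P1/RW1/US0/PS0)
  ⇒ fault: PROTECTION_VIOLATION  — 4 lookups

Entries read for #1: 4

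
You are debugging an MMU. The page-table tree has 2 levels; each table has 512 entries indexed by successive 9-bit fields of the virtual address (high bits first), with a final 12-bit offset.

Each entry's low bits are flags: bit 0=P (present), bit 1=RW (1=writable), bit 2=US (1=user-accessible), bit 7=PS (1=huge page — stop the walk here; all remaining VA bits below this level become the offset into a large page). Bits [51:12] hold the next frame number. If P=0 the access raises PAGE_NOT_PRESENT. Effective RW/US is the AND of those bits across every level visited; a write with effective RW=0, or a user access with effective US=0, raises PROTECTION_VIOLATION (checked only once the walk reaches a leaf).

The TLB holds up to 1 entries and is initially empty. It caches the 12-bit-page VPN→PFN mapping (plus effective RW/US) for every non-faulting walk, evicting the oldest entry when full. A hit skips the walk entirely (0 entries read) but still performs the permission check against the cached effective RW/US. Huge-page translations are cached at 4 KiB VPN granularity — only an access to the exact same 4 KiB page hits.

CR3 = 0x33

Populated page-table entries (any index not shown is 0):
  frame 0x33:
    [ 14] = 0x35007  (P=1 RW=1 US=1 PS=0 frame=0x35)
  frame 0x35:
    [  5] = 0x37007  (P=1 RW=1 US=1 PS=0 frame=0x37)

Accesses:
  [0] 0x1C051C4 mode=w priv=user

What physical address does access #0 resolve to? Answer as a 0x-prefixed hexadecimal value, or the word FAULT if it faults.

Trace:
#0 VA=0x1C051C4 (w,user):
  L0: frame=0x33 idx=14 entry=0x35007 [P=1 RW=1 US=1 PS=0]
  L1: frame=0x35 idx=5 entry=0x37007 [P=1 RW=1 US=1 PS=0]
  → PA=0x371C4  (2 entries read)

Access #0 PA: 0x371C4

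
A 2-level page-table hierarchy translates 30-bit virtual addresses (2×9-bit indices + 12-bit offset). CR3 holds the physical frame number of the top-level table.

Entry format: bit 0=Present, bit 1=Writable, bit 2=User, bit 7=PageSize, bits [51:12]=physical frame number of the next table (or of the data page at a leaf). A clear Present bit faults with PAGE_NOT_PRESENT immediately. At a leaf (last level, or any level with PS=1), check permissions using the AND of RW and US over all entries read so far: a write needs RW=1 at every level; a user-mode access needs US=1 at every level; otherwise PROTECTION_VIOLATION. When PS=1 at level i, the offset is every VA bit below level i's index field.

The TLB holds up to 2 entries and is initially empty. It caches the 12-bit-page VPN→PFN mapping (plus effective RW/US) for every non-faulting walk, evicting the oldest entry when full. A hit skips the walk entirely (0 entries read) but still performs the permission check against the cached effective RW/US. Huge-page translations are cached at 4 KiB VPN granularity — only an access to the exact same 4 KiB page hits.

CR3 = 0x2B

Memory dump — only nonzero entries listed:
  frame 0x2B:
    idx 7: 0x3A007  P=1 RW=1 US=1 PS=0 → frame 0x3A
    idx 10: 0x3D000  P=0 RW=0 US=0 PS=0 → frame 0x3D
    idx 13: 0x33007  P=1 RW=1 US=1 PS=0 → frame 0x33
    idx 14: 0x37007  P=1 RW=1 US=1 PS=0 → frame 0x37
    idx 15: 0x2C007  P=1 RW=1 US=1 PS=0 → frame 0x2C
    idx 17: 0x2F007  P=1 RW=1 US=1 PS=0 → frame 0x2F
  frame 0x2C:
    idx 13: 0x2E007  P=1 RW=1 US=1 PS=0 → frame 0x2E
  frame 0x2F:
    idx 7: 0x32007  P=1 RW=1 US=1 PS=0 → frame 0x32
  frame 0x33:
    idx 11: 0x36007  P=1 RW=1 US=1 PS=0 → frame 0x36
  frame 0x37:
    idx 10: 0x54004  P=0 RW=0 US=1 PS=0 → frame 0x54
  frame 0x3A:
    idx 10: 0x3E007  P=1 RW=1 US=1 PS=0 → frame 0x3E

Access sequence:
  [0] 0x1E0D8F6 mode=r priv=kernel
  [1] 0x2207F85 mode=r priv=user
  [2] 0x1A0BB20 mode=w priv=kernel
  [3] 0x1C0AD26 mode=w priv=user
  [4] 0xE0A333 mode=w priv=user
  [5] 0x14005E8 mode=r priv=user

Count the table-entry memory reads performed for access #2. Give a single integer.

Walk each access:
#0 VA=0x1E0D8F6 (r,kernel):
  L0: frame=0x2B idx=15 entry=0x2C007 [P=1 RW=1 US=1 PS=0]
  L1: frame=0x2C idx=13 entry=0x2E007 [P=1 RW=1 US=1 PS=0]
  ✓ 0x2E8F6  — 2 lookups
#1 VA=0x2207F85 (r,user):
  L0: frame=0x2B idx=17 entry=0x2F007 [P=1 RW=1 US=1 PS=0]
  L1: frame=0x2F idx=7 entry=0x32007 [P=1 RW=1 US=1 PS=0]
  ✓ 0x32F85  — 2 lookups
#2 VA=0x1A0BB20 (w,kernel):
  L0: frame=0x2B idx=13 entry=0x33007 [P=1 RW=1 US=1 PS=0]
  L1: frame=0x33 idx=11 entry=0x36007 [P=1 RW=1 US=1 PS=0]
  ✓ 0x36B20  — 2 lookups
#3 VA=0x1C0AD26 (w,user):
  L0: frame=0x2B idx=14 entry=0x37007 [P=1 RW=1 US=1 PS=0]
  L1: frame=0x37 idx=10 entry=0x54004 [P=0 RW=0 US=1 PS=0]
  ✗ PAGE_NOT_PRESENT  [2 reads]
#4 VA=0xE0A333 (w,user):
  L0: frame=0x2B idx=7 entry=0x3A007 [P=1 RW=1 US=1 PS=0]
  L1: frame=0x3A idx=10 entry=0x3E007 [P=1 RW=1 US=1 PS=0]
  ✓ 0x3E333  — 2 lookups
#5 VA=0x14005E8 (r,user):
  L0: frame=0x2B idx=10 entry=0x3D000 [P=0 RW=0 US=0 PS=0]
  ✗ PAGE_NOT_PRESENT  [1 reads]

Entries read for #2: 2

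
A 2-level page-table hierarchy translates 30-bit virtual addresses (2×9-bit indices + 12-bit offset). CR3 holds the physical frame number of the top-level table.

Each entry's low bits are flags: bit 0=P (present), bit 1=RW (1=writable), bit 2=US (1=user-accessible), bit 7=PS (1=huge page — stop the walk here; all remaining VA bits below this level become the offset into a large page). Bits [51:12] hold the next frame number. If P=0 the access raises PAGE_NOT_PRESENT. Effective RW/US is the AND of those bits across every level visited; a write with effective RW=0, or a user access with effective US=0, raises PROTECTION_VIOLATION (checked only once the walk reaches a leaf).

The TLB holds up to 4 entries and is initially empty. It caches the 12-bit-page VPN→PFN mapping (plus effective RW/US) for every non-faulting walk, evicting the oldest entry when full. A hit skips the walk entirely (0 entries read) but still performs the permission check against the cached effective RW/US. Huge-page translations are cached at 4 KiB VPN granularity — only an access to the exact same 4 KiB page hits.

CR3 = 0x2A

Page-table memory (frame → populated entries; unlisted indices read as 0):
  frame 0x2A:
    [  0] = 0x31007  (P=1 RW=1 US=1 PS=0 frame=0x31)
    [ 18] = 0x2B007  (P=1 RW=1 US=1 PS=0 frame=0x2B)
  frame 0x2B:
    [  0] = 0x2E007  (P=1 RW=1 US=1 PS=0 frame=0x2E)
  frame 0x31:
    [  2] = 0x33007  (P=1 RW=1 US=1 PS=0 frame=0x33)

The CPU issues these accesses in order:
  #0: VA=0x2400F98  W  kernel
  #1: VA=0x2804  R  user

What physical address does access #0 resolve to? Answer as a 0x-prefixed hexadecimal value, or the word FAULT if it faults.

Trace:
#0 VA=0x2400F98 (w,kernel):
  L0 @0x2A[18] → 0x2B007  P=1,RW=1,US=1,PS=0
  L1 @0x2B[0] → 0x2E007  P=1,RW=1,US=1,PS=0
  ⇒ phys 0x2EF98  [2 reads]
#1 VA=0x2804 (r,user):
  L0 @0x2A[0] → 0x31007  P=1,RW=1,US=1,PS=0
  L1 @0x31[2] → 0x33007  P=1,RW=1,US=1,PS=0
  ⇒ phys 0x33804  [2 reads]

Access #0 PA: 0x2EF98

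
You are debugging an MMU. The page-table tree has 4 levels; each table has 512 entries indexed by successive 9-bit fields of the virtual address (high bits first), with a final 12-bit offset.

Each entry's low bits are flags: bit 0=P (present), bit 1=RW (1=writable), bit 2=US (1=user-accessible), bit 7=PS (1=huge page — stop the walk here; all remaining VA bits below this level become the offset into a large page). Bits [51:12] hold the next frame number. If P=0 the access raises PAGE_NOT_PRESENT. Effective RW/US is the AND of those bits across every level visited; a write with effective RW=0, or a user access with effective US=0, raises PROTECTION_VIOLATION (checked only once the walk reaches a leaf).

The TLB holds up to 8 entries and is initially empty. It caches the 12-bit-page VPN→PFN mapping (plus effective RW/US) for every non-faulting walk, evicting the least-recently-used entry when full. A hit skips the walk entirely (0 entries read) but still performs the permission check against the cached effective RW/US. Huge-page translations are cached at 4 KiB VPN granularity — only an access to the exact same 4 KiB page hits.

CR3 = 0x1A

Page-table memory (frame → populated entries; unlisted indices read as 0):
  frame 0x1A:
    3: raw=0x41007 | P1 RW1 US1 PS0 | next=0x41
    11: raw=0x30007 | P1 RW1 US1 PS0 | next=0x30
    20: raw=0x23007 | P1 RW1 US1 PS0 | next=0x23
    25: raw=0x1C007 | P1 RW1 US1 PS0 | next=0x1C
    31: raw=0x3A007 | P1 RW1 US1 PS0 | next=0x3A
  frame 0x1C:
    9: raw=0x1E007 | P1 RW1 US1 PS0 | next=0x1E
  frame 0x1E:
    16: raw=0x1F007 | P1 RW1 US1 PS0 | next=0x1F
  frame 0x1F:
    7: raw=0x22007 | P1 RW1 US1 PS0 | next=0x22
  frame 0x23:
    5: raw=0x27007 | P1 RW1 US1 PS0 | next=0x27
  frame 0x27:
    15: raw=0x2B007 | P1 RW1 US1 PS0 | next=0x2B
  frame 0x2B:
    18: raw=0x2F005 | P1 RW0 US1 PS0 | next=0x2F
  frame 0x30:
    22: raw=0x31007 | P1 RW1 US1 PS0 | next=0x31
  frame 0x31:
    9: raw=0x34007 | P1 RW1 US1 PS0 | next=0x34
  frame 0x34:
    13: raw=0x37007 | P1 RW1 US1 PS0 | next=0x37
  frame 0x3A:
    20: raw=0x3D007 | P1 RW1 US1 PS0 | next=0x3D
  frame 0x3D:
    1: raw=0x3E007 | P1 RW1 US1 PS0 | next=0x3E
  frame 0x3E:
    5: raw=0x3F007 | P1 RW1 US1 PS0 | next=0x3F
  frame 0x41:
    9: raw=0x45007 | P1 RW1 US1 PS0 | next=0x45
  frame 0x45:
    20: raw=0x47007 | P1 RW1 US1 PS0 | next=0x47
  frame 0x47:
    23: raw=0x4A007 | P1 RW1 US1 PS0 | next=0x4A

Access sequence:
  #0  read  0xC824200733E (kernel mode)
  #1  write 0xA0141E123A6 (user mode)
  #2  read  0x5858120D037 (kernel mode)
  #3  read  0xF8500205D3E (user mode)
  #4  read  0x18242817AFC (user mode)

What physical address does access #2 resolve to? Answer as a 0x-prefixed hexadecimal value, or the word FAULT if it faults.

Per-access translation:
#0 VA=0xC824200733E (r,kernel):
  L0: frame=0x1A idx=25 entry=0x1C007 [P=1 RW=1 US=1 PS=0]
  L1: frame=0x1C idx=9 entry=0x1E007 [P=1 RW=1 US=1 PS=0]
  L2: frame=0x1E idx=16 entry=0x1F007 [P=1 RW=1 US=1 PS=0]
  L3: frame=0x1F idx=7 entry=0x22007 [P=1 RW=1 US=1 PS=0]
  ✓ 0x2233E  — 4 lookups
#1 VA=0xA0141E123A6 (w,user):
  L0: frame=0x1A idx=20 entry=0x23007 [P=1 RW=1 US=1 PS=0]
  L1: frame=0x23 idx=5 entry=0x27007 [P=1 RW=1 US=1 PS=0]
  L2: frame=0x27 idx=15 entry=0x2B007 [P=1 RW=1 US=1 PS=0]
  L3: frame=0x2B idx=18 entry=0x2F005 [P=1 RW=0 US=1 PS=0]
  → PROTECTION_VIOLATION  (4 entries read)
#2 VA=0x5858120D037 (r,kernel):
  L0: frame=0x1A idx=11 entry=0x30007 [P=1 RW=1 US=1 PS=0]
  L1: frame=0x30 idx=22 entry=0x31007 [P=1 RW=1 US=1 PS=0]
  L2: frame=0x31 idx=9 entry=0x34007 [P=1 RW=1 US=1 PS=0]
  L3: frame=0x34 idx=13 entry=0x37007 [P=1 RW=1 US=1 PS=0]
  ✓ 0x37037  — 4 lookups
#3 VA=0xF8500205D3E (r,user):
  L0: frame=0x1A idx=31 entry=0x3A007 [P=1 RW=1 US=1 PS=0]
  L1: frame=0x3A idx=20 entry=0x3D007 [P=1 RW=1 US=1 PS=0]
  L2: frame=0x3D idx=1 entry=0x3E007 [P=1 RW=1 US=1 PS=0]
  L3: frame=0x3E idx=5 entry=0x3F007 [P=1 RW=1 US=1 PS=0]
  ✓ 0x3FD3E  — 4 lookups
#4 VA=0x18242817AFC (r,user):
  L0: frame=0x1A idx=3 entry=0x41007 [P=1 RW=1 US=1 PS=0]
  L1: frame=0x41 idx=9 entry=0x45007 [P=1 RW=1 US=1 PS=0]
  L2: frame=0x45 idx=20 entry=0x47007 [P=1 RW=1 US=1 PS=0]
  L3: frame=0x47 idx=23 entry=0x4A007 [P=1 RW=1 US=1 PS=0]
  ✓ 0x4AAFC  — 4 lookups

Access #2 PA: 0x37037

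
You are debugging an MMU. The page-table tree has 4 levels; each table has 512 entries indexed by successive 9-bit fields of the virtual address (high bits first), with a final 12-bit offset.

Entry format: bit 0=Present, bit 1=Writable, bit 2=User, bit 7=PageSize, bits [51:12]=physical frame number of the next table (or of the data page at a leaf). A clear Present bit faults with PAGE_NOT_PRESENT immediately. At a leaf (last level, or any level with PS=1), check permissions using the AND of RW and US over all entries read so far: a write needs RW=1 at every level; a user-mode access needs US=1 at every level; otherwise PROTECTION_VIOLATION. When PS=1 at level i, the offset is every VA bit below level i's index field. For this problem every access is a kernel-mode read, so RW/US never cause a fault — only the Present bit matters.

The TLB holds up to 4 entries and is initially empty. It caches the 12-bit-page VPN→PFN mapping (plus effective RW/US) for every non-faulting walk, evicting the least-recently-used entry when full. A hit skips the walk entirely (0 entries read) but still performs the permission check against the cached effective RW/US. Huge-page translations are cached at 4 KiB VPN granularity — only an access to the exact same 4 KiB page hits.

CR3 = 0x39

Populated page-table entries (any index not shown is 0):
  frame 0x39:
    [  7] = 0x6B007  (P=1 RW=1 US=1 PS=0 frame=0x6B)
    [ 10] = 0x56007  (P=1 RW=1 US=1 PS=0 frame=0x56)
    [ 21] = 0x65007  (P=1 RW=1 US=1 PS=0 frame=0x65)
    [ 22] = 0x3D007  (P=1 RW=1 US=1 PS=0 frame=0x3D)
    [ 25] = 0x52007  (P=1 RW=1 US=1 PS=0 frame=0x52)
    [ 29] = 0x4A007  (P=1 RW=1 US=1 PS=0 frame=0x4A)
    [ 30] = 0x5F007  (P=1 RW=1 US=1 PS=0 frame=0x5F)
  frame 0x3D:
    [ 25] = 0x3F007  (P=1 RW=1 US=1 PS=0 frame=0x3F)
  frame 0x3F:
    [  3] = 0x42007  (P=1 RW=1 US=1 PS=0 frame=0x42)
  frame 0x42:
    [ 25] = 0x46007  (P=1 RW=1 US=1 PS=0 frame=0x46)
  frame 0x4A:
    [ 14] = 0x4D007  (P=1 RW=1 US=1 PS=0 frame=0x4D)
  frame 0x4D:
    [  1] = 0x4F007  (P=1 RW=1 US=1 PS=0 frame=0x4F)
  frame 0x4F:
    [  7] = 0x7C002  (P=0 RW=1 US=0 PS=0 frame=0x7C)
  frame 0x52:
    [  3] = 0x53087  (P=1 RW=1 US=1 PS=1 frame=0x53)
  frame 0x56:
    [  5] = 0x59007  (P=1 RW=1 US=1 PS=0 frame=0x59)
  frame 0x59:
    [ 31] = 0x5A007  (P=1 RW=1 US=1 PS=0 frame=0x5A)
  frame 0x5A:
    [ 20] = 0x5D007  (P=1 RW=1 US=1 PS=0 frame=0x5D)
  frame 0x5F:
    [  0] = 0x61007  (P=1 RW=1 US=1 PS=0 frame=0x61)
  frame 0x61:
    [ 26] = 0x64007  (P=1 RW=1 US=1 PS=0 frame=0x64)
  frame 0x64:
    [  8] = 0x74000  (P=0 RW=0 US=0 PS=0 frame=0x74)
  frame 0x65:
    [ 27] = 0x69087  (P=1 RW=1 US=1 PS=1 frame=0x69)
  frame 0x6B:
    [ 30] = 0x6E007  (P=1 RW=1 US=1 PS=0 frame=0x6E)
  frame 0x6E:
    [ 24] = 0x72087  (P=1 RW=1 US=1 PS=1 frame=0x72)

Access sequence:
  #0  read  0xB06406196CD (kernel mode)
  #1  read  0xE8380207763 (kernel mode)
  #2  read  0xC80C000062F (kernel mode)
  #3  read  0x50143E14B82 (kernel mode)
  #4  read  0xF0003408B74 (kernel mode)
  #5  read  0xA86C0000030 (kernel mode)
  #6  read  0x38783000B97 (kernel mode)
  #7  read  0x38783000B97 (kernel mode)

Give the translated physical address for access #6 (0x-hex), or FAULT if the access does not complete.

Trace:
#0 VA=0xB06406196CD (r,kernel):
  L0: frame=0x39 idx=22 entry=0x3D007 [P=1 RW=1 US=1 PS=0]
  L1: frame=0x3D idx=25 entry=0x3F007 [P=1 RW=1 US=1 PS=0]
  L2: frame=0x3F idx=3 entry=0x42007 [P=1 RW=1 US=1 PS=0]
  L3: frame=0x42 idx=25 entry=0x46007 [P=1 RW=1 US=1 PS=0]
  → PA=0x466CD  (4 entries read)
#1 VA=0xE8380207763 (r,kernel):
  L0: frame=0x39 idx=29 entry=0x4A007 [P=1 RW=1 US=1 PS=0]
  L1: frame=0x4A idx=14 entry=0x4D007 [P=1 RW=1 US=1 PS=0]
  L2: frame=0x4D idx=1 entry=0x4F007 [P=1 RW=1 US=1 PS=0]
  L3: frame=0x4F idx=7 entry=0x7C002 [P=0 RW=1 US=0 PS=0]
  ✗ PAGE_NOT_PRESENT  [4 reads]
#2 VA=0xC80C000062F (r,kernel):
  L0: frame=0x39 idx=25 entry=0x52007 [P=1 RW=1 US=1 PS=0]
  L1: frame=0x52 idx=3 entry=0x53087 [P=1 RW=1 US=1 PS=1]
  → PA=0x5362F (huge @L1)  (2 entries read)
#3 VA=0x50143E14B82 (r,kernel):
  L0: frame=0x39 idx=10 entry=0x56007 [P=1 RW=1 US=1 PS=0]
  L1: frame=0x56 idx=5 entry=0x59007 [P=1 RW=1 US=1 PS=0]
  L2: frame=0x59 idx=31 entry=0x5A007 [P=1 RW=1 US=1 PS=0]
  L3: frame=0x5A idx=20 entry=0x5D007 [P=1 RW=1 US=1 PS=0]
  → PA=0x5DB82  (4 entries read)
#4 VA=0xF0003408B74 (r,kernel):
  L0: frame=0x39 idx=30 entry=0x5F007 [P=1 RW=1 US=1 PS=0]
  L1: frame=0x5F idx=0 entry=0x61007 [P=1 RW=1 US=1 PS=0]
  L2: frame=0x61 idx=26 entry=0x64007 [P=1 RW=1 US=1 PS=0]
  L3: frame=0x64 idx=8 entry=0x74000 [P=0 RW=0 US=0 PS=0]
  ✗ PAGE_NOT_PRESENT  [4 reads]
#5 VA=0xA86C0000030 (r,kernel):
  L0: frame=0x39 idx=21 entry=0x65007 [P=1 RW=1 US=1 PS=0]
  L1: frame=0x65 idx=27 entry=0x69087 [P=1 RW=1 US=1 PS=1]
  → PA=0x69030 (huge @L1)  (2 entries read)
#6 VA=0x38783000B97 (r,kernel):
  L0: frame=0x39 idx=7 entry=0x6B007 [P=1 RW=1 US=1 PS=0]
  L1: frame=0x6B idx=30 entry=0x6E007 [P=1 RW=1 US=1 PS=0]
  L2: frame=0x6E idx=24 entry=0x72087 [P=1 RW=1 US=1 PS=1]
  → PA=0x72B97 (huge @L2)  (3 entries read)
#7 VA=0x38783000B97 (r,kernel):
  TLB hit vpn=0x38783000 → PA=0x72B97

Access #6 PA: 0x72B97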